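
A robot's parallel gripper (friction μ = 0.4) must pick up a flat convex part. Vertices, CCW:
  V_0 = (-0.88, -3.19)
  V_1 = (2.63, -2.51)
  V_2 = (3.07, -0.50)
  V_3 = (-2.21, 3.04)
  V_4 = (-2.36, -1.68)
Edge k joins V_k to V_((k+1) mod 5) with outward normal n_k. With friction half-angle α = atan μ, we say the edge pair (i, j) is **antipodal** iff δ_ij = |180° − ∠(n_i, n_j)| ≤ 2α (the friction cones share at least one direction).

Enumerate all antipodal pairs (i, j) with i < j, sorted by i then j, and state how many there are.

α = atan 0.4 = 21.80°;  2α = 43.60°
n_0 = (+0.1902, -0.9817)
n_1 = (+0.9769, -0.2138)
n_2 = (+0.5569, +0.8306)
n_3 = (-0.9995, +0.0318)
n_4 = (-0.7142, -0.7000)
  (0,1): δ = 113.31°  ·
  (0,2): δ = 44.80°  ·
  (0,3): δ = 77.22°  ·
  (0,4): δ = 123.46°  ·
  (1,2): δ = 111.49°  ·
  (1,3): δ = 10.53°  ✓
  (1,4): δ = 56.77°  ·
  (2,3): δ = 57.98°  ·
  (2,4): δ = 11.73°  ✓
  (3,4): δ = 133.75°  ·
antipodal pairs: 2

count = 2; pairs: (1,3), (2,4)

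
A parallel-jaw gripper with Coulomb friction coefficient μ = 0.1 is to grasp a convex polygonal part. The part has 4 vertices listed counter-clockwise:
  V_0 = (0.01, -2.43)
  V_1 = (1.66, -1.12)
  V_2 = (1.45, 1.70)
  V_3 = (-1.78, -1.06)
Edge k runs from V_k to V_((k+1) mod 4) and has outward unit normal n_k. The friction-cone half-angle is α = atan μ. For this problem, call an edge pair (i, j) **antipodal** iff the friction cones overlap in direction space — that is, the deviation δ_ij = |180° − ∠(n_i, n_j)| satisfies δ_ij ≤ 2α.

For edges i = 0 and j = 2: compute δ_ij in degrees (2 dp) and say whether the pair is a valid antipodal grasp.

δ = 2.07°, valid

α = atan 0.1 = 5.71°;  2α = 11.42°
edge 0: e_0 = (+1.65, +1.31);  n_0 = (+0.6218, -0.7832)
edge 2: e_2 = (-3.23, -2.76);  n_2 = (-0.6496, +0.7603)
∠(n_0, n_2) = 177.93°
δ = |180° − 177.93°| = 2.07°
2.07° ≤ 2α = 11.42°  →  valid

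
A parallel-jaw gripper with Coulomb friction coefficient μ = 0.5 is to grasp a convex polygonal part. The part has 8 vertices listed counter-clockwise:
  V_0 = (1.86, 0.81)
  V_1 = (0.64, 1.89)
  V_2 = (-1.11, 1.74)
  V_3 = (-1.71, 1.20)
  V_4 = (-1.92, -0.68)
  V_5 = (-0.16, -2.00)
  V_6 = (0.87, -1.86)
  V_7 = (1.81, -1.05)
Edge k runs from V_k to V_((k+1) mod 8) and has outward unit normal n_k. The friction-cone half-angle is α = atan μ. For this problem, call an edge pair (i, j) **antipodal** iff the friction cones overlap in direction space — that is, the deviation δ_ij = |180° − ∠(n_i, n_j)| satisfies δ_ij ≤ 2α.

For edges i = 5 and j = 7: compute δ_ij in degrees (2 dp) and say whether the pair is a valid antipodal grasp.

δ = 99.28°, invalid

α = atan 0.5 = 26.57°;  2α = 53.13°
edge 5: e_5 = (+1.03, +0.14);  n_5 = (+0.1347, -0.9909)
edge 7: e_7 = (+0.05, +1.86);  n_7 = (+0.9996, -0.0269)
∠(n_5, n_7) = 80.72°
δ = |180° − 80.72°| = 99.28°
99.28° > 2α = 53.13°  →  invalid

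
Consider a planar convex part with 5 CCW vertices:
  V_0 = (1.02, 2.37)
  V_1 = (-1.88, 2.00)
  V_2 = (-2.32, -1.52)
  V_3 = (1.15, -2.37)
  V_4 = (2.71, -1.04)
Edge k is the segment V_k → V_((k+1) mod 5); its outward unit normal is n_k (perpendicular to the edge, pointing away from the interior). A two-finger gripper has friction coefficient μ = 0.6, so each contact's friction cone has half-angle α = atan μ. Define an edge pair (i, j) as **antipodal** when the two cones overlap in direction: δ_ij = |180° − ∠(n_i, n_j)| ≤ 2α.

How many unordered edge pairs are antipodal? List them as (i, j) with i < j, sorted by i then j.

count = 5; pairs: (0,2), (0,3), (1,3), (1,4), (2,4)

α = atan 0.6 = 30.96°;  2α = 61.93°
n_0 = (-0.1266, +0.9920)
n_1 = (-0.9923, +0.1240)
n_2 = (-0.2379, -0.9713)
n_3 = (+0.6488, -0.7610)
n_4 = (+0.8960, +0.4441)
  (0,1): δ = 104.40°  ·
  (0,2): δ = 21.03°  ✓
  (0,3): δ = 33.18°  ✓
  (0,4): δ = 109.09°  ·
  (1,2): δ = 96.64°  ·
  (1,3): δ = 42.43°  ✓
  (1,4): δ = 33.49°  ✓
  (2,3): δ = 125.79°  ·
  (2,4): δ = 49.87°  ✓
  (3,4): δ = 104.09°  ·
antipodal pairs: 5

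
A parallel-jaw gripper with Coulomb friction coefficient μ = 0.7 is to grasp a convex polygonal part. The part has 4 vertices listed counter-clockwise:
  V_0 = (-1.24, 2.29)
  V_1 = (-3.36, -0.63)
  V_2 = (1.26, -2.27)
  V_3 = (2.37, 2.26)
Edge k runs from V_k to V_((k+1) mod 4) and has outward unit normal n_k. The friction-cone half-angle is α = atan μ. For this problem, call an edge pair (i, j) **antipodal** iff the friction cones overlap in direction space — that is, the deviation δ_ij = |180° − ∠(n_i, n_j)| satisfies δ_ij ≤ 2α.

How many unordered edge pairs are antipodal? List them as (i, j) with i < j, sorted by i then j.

α = atan 0.7 = 34.99°;  2α = 69.98°
n_0 = (-0.8092, +0.5875)
n_1 = (-0.3345, -0.9424)
n_2 = (+0.9713, -0.2380)
n_3 = (+0.0083, +1.0000)
  (0,1): δ = 73.56°  ·
  (0,2): δ = 22.21°  ✓
  (0,3): δ = 125.50°  ·
  (1,2): δ = 84.22°  ·
  (1,3): δ = 19.07°  ✓
  (2,3): δ = 76.71°  ·
antipodal pairs: 2

count = 2; pairs: (0,2), (1,3)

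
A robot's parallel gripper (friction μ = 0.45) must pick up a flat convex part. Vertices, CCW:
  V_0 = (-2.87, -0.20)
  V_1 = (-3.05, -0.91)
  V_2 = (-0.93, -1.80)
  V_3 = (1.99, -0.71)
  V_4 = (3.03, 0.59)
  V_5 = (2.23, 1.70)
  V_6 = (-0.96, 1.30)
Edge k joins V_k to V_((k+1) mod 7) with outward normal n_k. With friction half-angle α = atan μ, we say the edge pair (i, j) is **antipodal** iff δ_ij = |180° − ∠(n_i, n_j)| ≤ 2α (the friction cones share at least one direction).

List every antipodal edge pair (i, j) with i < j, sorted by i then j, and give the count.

count = 7; pairs: (0,3), (1,4), (1,5), (2,5), (2,6), (3,5), (3,6)

α = atan 0.45 = 24.23°;  2α = 48.46°
n_0 = (-0.9693, +0.2457)
n_1 = (-0.3871, -0.9220)
n_2 = (+0.3497, -0.9369)
n_3 = (+0.7809, -0.6247)
n_4 = (+0.8113, +0.5847)
n_5 = (-0.1244, +0.9922)
n_6 = (-0.6176, +0.7865)
  (0,1): δ = 98.55°  ·
  (0,2): δ = 55.30°  ·
  (0,3): δ = 24.43°  ✓
  (0,4): δ = 50.01°  ·
  (0,5): δ = 111.37°  ·
  (0,6): δ = 142.37°  ·
  (1,2): δ = 136.76°  ·
  (1,3): δ = 105.89°  ·
  (1,4): δ = 31.45°  ✓
  (1,5): δ = 29.92°  ✓
  (1,6): δ = 60.92°  ·
  (2,3): δ = 149.13°  ·
  (2,4): δ = 74.69°  ·
  (2,5): δ = 13.32°  ✓
  (2,6): δ = 17.67°  ✓
  (3,4): δ = 105.56°  ·
  (3,5): δ = 44.19°  ✓
  (3,6): δ = 13.20°  ✓
  (4,5): δ = 118.63°  ·
  (4,6): δ = 87.64°  ·
  (5,6): δ = 149.00°  ·
antipodal pairs: 7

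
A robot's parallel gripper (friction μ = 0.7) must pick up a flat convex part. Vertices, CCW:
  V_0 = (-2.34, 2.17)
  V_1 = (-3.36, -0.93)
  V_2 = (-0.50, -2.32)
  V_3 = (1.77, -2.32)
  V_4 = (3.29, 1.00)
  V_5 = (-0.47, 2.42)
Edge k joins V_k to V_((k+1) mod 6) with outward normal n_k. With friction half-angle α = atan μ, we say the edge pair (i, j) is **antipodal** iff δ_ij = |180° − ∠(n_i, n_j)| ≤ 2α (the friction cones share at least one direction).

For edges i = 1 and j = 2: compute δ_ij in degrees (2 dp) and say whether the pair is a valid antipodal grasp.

α = atan 0.7 = 34.99°;  2α = 69.98°
edge 1: e_1 = (+2.86, -1.39);  n_1 = (-0.4371, -0.8994)
edge 2: e_2 = (+2.27, +0.00);  n_2 = (+0.0000, -1.0000)
∠(n_1, n_2) = 25.92°
δ = |180° − 25.92°| = 154.08°
154.08° > 2α = 69.98°  →  invalid

δ = 154.08°, invalid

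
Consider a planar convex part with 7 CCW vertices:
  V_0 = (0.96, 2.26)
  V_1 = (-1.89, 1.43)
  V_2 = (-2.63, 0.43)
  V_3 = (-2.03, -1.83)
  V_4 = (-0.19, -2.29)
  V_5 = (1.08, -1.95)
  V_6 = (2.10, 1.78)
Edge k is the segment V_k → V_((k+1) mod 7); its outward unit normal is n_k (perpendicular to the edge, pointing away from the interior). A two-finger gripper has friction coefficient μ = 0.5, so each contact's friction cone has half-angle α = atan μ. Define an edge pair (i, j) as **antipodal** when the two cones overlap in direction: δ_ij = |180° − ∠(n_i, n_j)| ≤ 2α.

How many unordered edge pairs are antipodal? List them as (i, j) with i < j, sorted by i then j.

count = 8; pairs: (0,3), (0,4), (1,4), (1,5), (2,5), (2,6), (3,6), (4,6)

α = atan 0.5 = 26.57°;  2α = 53.13°
n_0 = (-0.2796, +0.9601)
n_1 = (-0.8038, +0.5948)
n_2 = (-0.9665, -0.2566)
n_3 = (-0.2425, -0.9701)
n_4 = (+0.2586, -0.9660)
n_5 = (+0.9646, -0.2638)
n_6 = (+0.3881, +0.9216)
  (0,1): δ = 142.74°  ·
  (0,2): δ = 91.37°  ·
  (0,3): δ = 30.27°  ✓
  (0,4): δ = 1.25°  ✓
  (0,5): δ = 58.47°  ·
  (0,6): δ = 140.93°  ·
  (1,2): δ = 128.63°  ·
  (1,3): δ = 67.53°  ·
  (1,4): δ = 38.51°  ✓
  (1,5): δ = 21.21°  ✓
  (1,6): δ = 103.67°  ·
  (2,3): δ = 118.90°  ·
  (2,4): δ = 89.88°  ·
  (2,5): δ = 30.16°  ✓
  (2,6): δ = 52.30°  ✓
  (3,4): δ = 150.98°  ·
  (3,5): δ = 91.26°  ·
  (3,6): δ = 8.80°  ✓
  (4,5): δ = 120.28°  ·
  (4,6): δ = 37.82°  ✓
  (5,6): δ = 97.54°  ·
antipodal pairs: 8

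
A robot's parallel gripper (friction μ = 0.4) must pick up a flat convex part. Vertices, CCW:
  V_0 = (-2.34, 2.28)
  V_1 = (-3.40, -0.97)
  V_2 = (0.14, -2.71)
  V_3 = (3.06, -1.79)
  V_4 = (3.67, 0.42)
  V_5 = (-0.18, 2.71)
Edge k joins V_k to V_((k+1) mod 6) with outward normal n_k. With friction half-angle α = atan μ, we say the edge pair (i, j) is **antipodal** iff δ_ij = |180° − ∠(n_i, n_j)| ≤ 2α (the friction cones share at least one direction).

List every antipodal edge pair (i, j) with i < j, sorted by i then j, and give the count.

count = 4; pairs: (0,3), (1,4), (1,5), (2,5)

α = atan 0.4 = 21.80°;  2α = 43.60°
n_0 = (-0.9507, +0.3101)
n_1 = (-0.4411, -0.8974)
n_2 = (+0.3005, -0.9538)
n_3 = (+0.9640, -0.2661)
n_4 = (+0.5112, +0.8595)
n_5 = (-0.1952, +0.9808)
  (0,1): δ = 98.11°  ·
  (0,2): δ = 54.45°  ·
  (0,3): δ = 2.63°  ✓
  (0,4): δ = 77.32°  ·
  (0,5): δ = 119.32°  ·
  (1,2): δ = 136.34°  ·
  (1,3): δ = 79.26°  ·
  (1,4): δ = 4.57°  ✓
  (1,5): δ = 37.43°  ✓
  (2,3): δ = 122.92°  ·
  (2,4): δ = 48.23°  ·
  (2,5): δ = 6.23°  ✓
  (3,4): δ = 105.31°  ·
  (3,5): δ = 63.31°  ·
  (4,5): δ = 138.00°  ·
antipodal pairs: 4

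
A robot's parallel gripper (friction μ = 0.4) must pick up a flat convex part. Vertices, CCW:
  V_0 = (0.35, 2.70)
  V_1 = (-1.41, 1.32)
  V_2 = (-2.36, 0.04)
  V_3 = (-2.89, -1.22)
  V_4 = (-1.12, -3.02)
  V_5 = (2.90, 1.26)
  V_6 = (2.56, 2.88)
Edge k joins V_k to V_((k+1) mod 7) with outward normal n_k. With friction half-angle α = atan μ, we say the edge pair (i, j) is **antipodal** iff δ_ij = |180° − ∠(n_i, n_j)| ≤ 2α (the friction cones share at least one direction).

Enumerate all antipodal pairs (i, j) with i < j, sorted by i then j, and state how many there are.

count = 6; pairs: (0,4), (1,4), (2,4), (2,5), (3,5), (4,6)

α = atan 0.4 = 21.80°;  2α = 43.60°
n_0 = (-0.6170, +0.7869)
n_1 = (-0.8030, +0.5960)
n_2 = (-0.9218, +0.3877)
n_3 = (-0.7130, -0.7011)
n_4 = (+0.7289, -0.6846)
n_5 = (+0.9787, +0.2054)
n_6 = (-0.0812, +0.9967)
  (0,1): δ = 164.68°  ·
  (0,2): δ = 150.91°  ·
  (0,3): δ = 83.58°  ·
  (0,4): δ = 8.69°  ✓
  (0,5): δ = 63.75°  ·
  (0,6): δ = 146.56°  ·
  (1,2): δ = 166.23°  ·
  (1,3): δ = 98.90°  ·
  (1,4): δ = 6.62°  ✓
  (1,5): δ = 48.44°  ·
  (1,6): δ = 131.24°  ·
  (2,3): δ = 112.67°  ·
  (2,4): δ = 20.39°  ✓
  (2,5): δ = 34.67°  ✓
  (2,6): δ = 117.47°  ·
  (3,4): δ = 87.72°  ·
  (3,5): δ = 32.67°  ✓
  (3,6): δ = 50.14°  ·
  (4,5): δ = 124.94°  ·
  (4,6): δ = 42.14°  ✓
  (5,6): δ = 97.20°  ·
antipodal pairs: 6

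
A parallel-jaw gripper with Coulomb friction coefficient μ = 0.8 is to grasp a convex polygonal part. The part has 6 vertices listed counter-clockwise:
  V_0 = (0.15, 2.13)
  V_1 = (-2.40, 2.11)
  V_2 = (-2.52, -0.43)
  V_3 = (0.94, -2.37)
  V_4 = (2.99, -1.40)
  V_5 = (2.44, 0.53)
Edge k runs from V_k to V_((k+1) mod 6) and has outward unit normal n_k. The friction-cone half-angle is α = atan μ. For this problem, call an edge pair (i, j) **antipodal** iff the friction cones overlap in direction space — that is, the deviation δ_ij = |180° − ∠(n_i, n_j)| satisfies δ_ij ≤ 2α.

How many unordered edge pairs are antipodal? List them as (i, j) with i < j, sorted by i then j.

α = atan 0.8 = 38.66°;  2α = 77.32°
n_0 = (-0.0078, +1.0000)
n_1 = (-0.9989, +0.0472)
n_2 = (-0.4891, -0.8722)
n_3 = (+0.4277, -0.9039)
n_4 = (+0.9617, +0.2741)
n_5 = (+0.5727, +0.8197)
  (0,1): δ = 93.15°  ·
  (0,2): δ = 29.73°  ✓
  (0,3): δ = 24.87°  ✓
  (0,4): δ = 105.46°  ·
  (0,5): δ = 144.61°  ·
  (1,2): δ = 116.57°  ·
  (1,3): δ = 61.97°  ✓
  (1,4): δ = 18.61°  ✓
  (1,5): δ = 57.76°  ✓
  (2,3): δ = 125.40°  ·
  (2,4): δ = 44.81°  ✓
  (2,5): δ = 5.66°  ✓
  (3,4): δ = 99.42°  ·
  (3,5): δ = 60.26°  ✓
  (4,5): δ = 140.85°  ·
antipodal pairs: 8

count = 8; pairs: (0,2), (0,3), (1,3), (1,4), (1,5), (2,4), (2,5), (3,5)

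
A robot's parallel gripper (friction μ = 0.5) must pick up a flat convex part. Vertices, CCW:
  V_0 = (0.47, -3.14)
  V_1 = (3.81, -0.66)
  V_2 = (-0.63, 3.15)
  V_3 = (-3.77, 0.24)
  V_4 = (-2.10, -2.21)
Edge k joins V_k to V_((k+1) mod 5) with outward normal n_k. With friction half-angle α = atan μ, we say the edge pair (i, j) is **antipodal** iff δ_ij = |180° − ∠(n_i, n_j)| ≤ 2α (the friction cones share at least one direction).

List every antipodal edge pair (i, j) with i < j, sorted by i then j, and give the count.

α = atan 0.5 = 26.57°;  2α = 53.13°
n_0 = (+0.5961, -0.8029)
n_1 = (+0.6512, +0.7589)
n_2 = (-0.6797, +0.7335)
n_3 = (-0.8263, -0.5632)
n_4 = (-0.3403, -0.9403)
  (0,1): δ = 77.23°  ·
  (0,2): δ = 6.23°  ✓
  (0,3): δ = 87.69°  ·
  (0,4): δ = 123.51°  ·
  (1,2): δ = 96.54°  ·
  (1,3): δ = 15.09°  ✓
  (1,4): δ = 20.74°  ✓
  (2,3): δ = 98.54°  ·
  (2,4): δ = 62.72°  ·
  (3,4): δ = 144.17°  ·
antipodal pairs: 3

count = 3; pairs: (0,2), (1,3), (1,4)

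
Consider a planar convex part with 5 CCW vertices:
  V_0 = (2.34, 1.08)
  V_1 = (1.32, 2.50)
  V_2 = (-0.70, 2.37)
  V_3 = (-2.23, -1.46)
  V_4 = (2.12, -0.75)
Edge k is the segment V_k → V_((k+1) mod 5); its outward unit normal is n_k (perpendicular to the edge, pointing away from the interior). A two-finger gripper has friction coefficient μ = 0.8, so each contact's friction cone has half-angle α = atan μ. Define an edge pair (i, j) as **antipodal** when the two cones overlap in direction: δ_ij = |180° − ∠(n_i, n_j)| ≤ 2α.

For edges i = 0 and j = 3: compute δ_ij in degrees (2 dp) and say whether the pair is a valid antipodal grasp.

α = atan 0.8 = 38.66°;  2α = 77.32°
edge 0: e_0 = (-1.02, +1.42);  n_0 = (+0.8122, +0.5834)
edge 3: e_3 = (+4.35, +0.71);  n_3 = (+0.1611, -0.9869)
∠(n_0, n_3) = 116.42°
δ = |180° − 116.42°| = 63.58°
63.58° ≤ 2α = 77.32°  →  valid

δ = 63.58°, valid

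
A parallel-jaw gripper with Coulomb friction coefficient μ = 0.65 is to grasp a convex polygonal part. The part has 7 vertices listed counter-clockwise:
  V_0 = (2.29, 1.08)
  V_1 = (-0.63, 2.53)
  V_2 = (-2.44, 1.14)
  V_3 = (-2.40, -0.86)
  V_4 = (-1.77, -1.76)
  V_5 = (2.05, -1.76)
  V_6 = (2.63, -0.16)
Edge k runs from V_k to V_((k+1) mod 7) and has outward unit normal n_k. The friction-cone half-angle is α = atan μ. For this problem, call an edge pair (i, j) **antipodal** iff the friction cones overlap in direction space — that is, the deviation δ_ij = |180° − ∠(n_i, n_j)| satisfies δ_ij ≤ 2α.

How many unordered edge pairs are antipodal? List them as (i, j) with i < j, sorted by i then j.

α = atan 0.65 = 33.02°;  2α = 66.05°
n_0 = (+0.4448, +0.8957)
n_1 = (-0.6091, +0.7931)
n_2 = (-0.9998, -0.0200)
n_3 = (-0.8192, -0.5735)
n_4 = (+0.0000, -1.0000)
n_5 = (+0.9401, -0.3408)
n_6 = (+0.9644, +0.2644)
  (0,1): δ = 116.07°  ·
  (0,2): δ = 62.45°  ✓
  (0,3): δ = 28.60°  ✓
  (0,4): δ = 26.41°  ✓
  (0,5): δ = 96.48°  ·
  (0,6): δ = 131.74°  ·
  (1,2): δ = 126.38°  ·
  (1,3): δ = 92.53°  ·
  (1,4): δ = 37.52°  ✓
  (1,5): δ = 32.55°  ✓
  (1,6): δ = 67.81°  ·
  (2,3): δ = 146.15°  ·
  (2,4): δ = 91.15°  ·
  (2,5): δ = 21.07°  ✓
  (2,6): δ = 14.19°  ✓
  (3,4): δ = 124.99°  ·
  (3,5): δ = 54.92°  ✓
  (3,6): δ = 19.66°  ✓
  (4,5): δ = 109.93°  ·
  (4,6): δ = 74.67°  ·
  (5,6): δ = 144.74°  ·
antipodal pairs: 9

count = 9; pairs: (0,2), (0,3), (0,4), (1,4), (1,5), (2,5), (2,6), (3,5), (3,6)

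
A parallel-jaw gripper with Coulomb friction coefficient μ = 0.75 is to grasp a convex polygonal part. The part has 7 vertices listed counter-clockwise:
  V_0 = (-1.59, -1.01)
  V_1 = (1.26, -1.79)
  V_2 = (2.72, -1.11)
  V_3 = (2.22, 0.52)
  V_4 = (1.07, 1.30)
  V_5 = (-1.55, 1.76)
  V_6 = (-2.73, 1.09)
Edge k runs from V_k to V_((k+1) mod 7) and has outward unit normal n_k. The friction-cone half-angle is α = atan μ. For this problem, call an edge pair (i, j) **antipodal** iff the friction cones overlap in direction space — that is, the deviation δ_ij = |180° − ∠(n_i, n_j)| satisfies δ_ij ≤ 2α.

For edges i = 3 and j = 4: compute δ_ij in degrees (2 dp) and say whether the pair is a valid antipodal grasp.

α = atan 0.75 = 36.87°;  2α = 73.74°
edge 3: e_3 = (-1.15, +0.78);  n_3 = (+0.5613, +0.8276)
edge 4: e_4 = (-2.62, +0.46);  n_4 = (+0.1729, +0.9849)
∠(n_3, n_4) = 24.19°
δ = |180° − 24.19°| = 155.81°
155.81° > 2α = 73.74°  →  invalid

δ = 155.81°, invalid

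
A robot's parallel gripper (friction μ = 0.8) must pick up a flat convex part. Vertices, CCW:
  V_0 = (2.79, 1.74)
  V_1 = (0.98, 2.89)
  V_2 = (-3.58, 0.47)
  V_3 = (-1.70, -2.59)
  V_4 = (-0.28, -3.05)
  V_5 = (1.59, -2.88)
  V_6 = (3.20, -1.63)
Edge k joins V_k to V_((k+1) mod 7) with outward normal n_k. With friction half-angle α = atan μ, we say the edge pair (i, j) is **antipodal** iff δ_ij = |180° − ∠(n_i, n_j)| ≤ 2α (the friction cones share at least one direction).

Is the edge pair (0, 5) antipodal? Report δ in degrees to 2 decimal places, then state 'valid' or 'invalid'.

α = atan 0.8 = 38.66°;  2α = 77.32°
edge 0: e_0 = (-1.81, +1.15);  n_0 = (+0.5363, +0.8440)
edge 5: e_5 = (+1.61, +1.25);  n_5 = (+0.6133, -0.7899)
∠(n_0, n_5) = 109.74°
δ = |180° − 109.74°| = 70.26°
70.26° ≤ 2α = 77.32°  →  valid

δ = 70.26°, valid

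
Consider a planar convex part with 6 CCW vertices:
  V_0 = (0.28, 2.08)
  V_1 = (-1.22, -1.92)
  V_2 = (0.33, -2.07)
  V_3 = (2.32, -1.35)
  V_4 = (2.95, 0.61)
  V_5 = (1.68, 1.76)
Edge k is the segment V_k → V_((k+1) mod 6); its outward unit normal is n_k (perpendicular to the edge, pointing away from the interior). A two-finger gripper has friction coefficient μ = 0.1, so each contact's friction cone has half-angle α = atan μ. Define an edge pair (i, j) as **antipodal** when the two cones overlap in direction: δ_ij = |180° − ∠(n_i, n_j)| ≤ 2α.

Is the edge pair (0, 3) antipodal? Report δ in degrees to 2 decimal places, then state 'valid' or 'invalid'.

α = atan 0.1 = 5.71°;  2α = 11.42°
edge 0: e_0 = (-1.50, -4.00);  n_0 = (-0.9363, +0.3511)
edge 3: e_3 = (+0.63, +1.96);  n_3 = (+0.9520, -0.3060)
∠(n_0, n_3) = 177.26°
δ = |180° − 177.26°| = 2.74°
2.74° ≤ 2α = 11.42°  →  valid

δ = 2.74°, valid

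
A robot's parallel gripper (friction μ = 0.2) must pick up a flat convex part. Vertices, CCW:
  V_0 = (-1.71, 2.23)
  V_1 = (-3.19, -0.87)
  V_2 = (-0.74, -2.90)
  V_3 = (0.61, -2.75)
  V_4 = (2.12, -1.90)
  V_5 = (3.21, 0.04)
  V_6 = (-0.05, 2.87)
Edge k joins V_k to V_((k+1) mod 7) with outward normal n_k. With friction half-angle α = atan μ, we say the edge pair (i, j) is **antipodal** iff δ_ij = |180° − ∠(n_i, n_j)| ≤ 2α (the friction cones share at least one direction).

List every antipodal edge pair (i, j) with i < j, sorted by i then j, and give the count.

count = 4; pairs: (0,4), (1,5), (2,6), (3,6)

α = atan 0.2 = 11.31°;  2α = 22.62°
n_0 = (-0.9024, +0.4308)
n_1 = (-0.6380, -0.7700)
n_2 = (+0.1104, -0.9939)
n_3 = (+0.4905, -0.8714)
n_4 = (+0.8718, -0.4898)
n_5 = (+0.6555, +0.7552)
n_6 = (-0.3597, +0.9331)
  (0,1): δ = 104.12°  ·
  (0,2): δ = 58.14°  ·
  (0,3): δ = 35.10°  ·
  (0,4): δ = 3.81°  ✓
  (0,5): δ = 74.56°  ·
  (0,6): δ = 136.60°  ·
  (1,2): δ = 134.02°  ·
  (1,3): δ = 110.98°  ·
  (1,4): δ = 79.69°  ·
  (1,5): δ = 1.32°  ✓
  (1,6): δ = 60.73°  ·
  (2,3): δ = 156.96°  ·
  (2,4): δ = 125.67°  ·
  (2,5): δ = 47.30°  ·
  (2,6): δ = 14.74°  ✓
  (3,4): δ = 148.71°  ·
  (3,5): δ = 70.34°  ·
  (3,6): δ = 8.29°  ✓
  (4,5): δ = 101.63°  ·
  (4,6): δ = 39.59°  ·
  (5,6): δ = 117.96°  ·
antipodal pairs: 4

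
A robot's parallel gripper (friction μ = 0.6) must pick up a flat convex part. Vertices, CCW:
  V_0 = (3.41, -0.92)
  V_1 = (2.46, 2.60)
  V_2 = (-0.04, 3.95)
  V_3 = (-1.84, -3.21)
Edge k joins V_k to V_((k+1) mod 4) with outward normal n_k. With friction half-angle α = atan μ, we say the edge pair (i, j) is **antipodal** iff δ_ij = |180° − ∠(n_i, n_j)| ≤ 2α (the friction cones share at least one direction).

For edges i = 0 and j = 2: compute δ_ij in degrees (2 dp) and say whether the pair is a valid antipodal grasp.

δ = 29.22°, valid

α = atan 0.6 = 30.96°;  2α = 61.93°
edge 0: e_0 = (-0.95, +3.52);  n_0 = (+0.9655, +0.2606)
edge 2: e_2 = (-1.80, -7.16);  n_2 = (-0.9698, +0.2438)
∠(n_0, n_2) = 150.78°
δ = |180° − 150.78°| = 29.22°
29.22° ≤ 2α = 61.93°  →  valid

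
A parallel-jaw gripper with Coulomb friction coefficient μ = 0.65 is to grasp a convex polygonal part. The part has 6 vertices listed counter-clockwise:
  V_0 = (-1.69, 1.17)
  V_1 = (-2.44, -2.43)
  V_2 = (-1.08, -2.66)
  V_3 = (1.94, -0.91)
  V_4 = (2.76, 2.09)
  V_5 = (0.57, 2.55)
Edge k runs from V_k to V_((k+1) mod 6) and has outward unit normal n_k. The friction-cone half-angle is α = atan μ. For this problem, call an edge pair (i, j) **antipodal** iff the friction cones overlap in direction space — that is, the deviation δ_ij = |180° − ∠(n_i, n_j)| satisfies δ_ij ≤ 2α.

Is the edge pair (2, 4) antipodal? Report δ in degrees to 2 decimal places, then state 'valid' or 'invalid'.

δ = 41.95°, valid

α = atan 0.65 = 33.02°;  2α = 66.05°
edge 2: e_2 = (+3.02, +1.75);  n_2 = (+0.5014, -0.8652)
edge 4: e_4 = (-2.19, +0.46);  n_4 = (+0.2056, +0.9786)
∠(n_2, n_4) = 138.05°
δ = |180° − 138.05°| = 41.95°
41.95° ≤ 2α = 66.05°  →  valid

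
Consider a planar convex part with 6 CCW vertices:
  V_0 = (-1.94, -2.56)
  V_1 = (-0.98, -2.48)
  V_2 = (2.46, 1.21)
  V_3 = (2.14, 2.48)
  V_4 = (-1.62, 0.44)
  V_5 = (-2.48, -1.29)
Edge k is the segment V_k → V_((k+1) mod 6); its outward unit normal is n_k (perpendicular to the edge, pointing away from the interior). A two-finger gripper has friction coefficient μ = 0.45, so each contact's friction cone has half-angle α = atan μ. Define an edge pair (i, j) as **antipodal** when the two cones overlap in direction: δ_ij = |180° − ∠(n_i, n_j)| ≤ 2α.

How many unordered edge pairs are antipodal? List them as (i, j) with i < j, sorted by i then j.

α = atan 0.45 = 24.23°;  2α = 48.46°
n_0 = (+0.0830, -0.9965)
n_1 = (+0.7315, -0.6819)
n_2 = (+0.9697, +0.2443)
n_3 = (-0.4769, +0.8790)
n_4 = (-0.8955, +0.4451)
n_5 = (-0.9203, -0.3913)
  (0,1): δ = 137.76°  ·
  (0,2): δ = 80.62°  ·
  (0,3): δ = 23.72°  ✓
  (0,4): δ = 58.80°  ·
  (0,5): δ = 108.27°  ·
  (1,2): δ = 122.87°  ·
  (1,3): δ = 18.53°  ✓
  (1,4): δ = 16.56°  ✓
  (1,5): δ = 66.03°  ·
  (2,3): δ = 75.66°  ·
  (2,4): δ = 40.57°  ✓
  (2,5): δ = 8.89°  ✓
  (3,4): δ = 144.91°  ·
  (3,5): δ = 95.45°  ·
  (4,5): δ = 130.53°  ·
antipodal pairs: 5

count = 5; pairs: (0,3), (1,3), (1,4), (2,4), (2,5)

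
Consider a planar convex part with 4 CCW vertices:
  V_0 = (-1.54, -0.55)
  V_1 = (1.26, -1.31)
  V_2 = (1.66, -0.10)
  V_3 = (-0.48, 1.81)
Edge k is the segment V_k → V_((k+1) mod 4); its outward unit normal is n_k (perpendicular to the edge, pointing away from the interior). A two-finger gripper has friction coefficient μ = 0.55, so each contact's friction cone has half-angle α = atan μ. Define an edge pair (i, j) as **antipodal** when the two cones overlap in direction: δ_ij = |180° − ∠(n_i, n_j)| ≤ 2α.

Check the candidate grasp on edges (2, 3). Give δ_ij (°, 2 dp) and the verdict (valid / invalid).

α = atan 0.55 = 28.81°;  2α = 57.62°
edge 2: e_2 = (-2.14, +1.91);  n_2 = (+0.6659, +0.7461)
edge 3: e_3 = (-1.06, -2.36);  n_3 = (-0.9122, +0.4097)
∠(n_2, n_3) = 107.56°
δ = |180° − 107.56°| = 72.44°
72.44° > 2α = 57.62°  →  invalid

δ = 72.44°, invalid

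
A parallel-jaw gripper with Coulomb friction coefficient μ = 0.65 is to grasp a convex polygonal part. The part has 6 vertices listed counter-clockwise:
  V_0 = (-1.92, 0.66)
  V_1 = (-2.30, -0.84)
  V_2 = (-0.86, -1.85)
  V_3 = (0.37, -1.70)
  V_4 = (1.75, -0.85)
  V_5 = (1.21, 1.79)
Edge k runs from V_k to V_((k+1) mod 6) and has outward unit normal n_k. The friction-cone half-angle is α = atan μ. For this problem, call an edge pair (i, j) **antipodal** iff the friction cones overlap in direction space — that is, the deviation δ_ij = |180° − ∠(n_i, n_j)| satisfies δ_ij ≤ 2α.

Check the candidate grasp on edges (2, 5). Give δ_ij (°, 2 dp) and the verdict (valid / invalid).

δ = 12.90°, valid

α = atan 0.65 = 33.02°;  2α = 66.05°
edge 2: e_2 = (+1.23, +0.15);  n_2 = (+0.1211, -0.9926)
edge 5: e_5 = (-3.13, -1.13);  n_5 = (-0.3396, +0.9406)
∠(n_2, n_5) = 167.10°
δ = |180° − 167.10°| = 12.90°
12.90° ≤ 2α = 66.05°  →  valid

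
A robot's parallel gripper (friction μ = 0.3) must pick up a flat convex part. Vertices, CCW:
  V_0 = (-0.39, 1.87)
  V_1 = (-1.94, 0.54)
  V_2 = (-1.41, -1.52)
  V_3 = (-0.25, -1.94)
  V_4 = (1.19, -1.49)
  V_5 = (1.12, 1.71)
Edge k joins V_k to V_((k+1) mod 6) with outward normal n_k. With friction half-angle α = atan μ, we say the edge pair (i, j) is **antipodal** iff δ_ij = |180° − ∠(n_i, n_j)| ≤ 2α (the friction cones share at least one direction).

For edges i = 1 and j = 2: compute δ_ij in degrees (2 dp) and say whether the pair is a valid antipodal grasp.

δ = 124.33°, invalid

α = atan 0.3 = 16.70°;  2α = 33.40°
edge 1: e_1 = (+0.53, -2.06);  n_1 = (-0.9685, -0.2492)
edge 2: e_2 = (+1.16, -0.42);  n_2 = (-0.3404, -0.9403)
∠(n_1, n_2) = 55.67°
δ = |180° − 55.67°| = 124.33°
124.33° > 2α = 33.40°  →  invalid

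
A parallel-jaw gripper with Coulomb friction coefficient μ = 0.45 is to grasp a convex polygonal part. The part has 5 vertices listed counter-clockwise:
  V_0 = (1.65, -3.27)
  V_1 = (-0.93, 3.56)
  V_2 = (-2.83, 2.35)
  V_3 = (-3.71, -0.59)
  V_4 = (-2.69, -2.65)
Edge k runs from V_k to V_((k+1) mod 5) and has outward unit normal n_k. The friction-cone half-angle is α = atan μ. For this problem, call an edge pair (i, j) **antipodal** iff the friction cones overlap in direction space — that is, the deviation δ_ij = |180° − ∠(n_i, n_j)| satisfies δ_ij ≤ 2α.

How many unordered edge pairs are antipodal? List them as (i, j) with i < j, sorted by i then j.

α = atan 0.45 = 24.23°;  2α = 48.46°
n_0 = (+0.9355, +0.3534)
n_1 = (-0.5372, +0.8435)
n_2 = (-0.9580, +0.2867)
n_3 = (-0.8962, -0.4437)
n_4 = (-0.1414, -0.9899)
  (0,1): δ = 78.20°  ·
  (0,2): δ = 37.36°  ✓
  (0,3): δ = 5.65°  ✓
  (0,4): δ = 61.18°  ·
  (1,2): δ = 139.15°  ·
  (1,3): δ = 96.15°  ·
  (1,4): δ = 40.62°  ✓
  (2,3): δ = 136.99°  ·
  (2,4): δ = 81.47°  ·
  (3,4): δ = 124.47°  ·
antipodal pairs: 3

count = 3; pairs: (0,2), (0,3), (1,4)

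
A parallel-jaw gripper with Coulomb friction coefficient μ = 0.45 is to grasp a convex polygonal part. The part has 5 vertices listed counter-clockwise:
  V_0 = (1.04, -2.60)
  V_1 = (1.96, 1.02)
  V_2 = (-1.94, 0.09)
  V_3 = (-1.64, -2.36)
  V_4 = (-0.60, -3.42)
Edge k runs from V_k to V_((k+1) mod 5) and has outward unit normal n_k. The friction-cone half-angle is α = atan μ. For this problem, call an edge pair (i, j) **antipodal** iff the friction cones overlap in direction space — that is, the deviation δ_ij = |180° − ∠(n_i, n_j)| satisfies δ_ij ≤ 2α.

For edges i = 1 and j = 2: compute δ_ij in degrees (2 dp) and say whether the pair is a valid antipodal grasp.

δ = 96.43°, invalid

α = atan 0.45 = 24.23°;  2α = 48.46°
edge 1: e_1 = (-3.90, -0.93);  n_1 = (-0.2320, +0.9727)
edge 2: e_2 = (+0.30, -2.45);  n_2 = (-0.9926, -0.1215)
∠(n_1, n_2) = 83.57°
δ = |180° − 83.57°| = 96.43°
96.43° > 2α = 48.46°  →  invalid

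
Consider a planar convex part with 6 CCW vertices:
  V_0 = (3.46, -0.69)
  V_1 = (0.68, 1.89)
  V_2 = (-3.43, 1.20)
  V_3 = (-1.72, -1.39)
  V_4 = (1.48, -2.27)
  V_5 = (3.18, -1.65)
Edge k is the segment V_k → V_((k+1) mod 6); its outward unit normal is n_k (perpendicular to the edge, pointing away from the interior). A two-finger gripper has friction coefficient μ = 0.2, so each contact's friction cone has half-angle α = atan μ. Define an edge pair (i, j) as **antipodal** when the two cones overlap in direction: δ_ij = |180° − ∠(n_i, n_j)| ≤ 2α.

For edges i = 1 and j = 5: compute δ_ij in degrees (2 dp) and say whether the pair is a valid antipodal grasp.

α = atan 0.2 = 11.31°;  2α = 22.62°
edge 1: e_1 = (-4.11, -0.69);  n_1 = (-0.1656, +0.9862)
edge 5: e_5 = (+0.28, +0.96);  n_5 = (+0.9600, -0.2800)
∠(n_1, n_5) = 115.79°
δ = |180° − 115.79°| = 64.21°
64.21° > 2α = 22.62°  →  invalid

δ = 64.21°, invalid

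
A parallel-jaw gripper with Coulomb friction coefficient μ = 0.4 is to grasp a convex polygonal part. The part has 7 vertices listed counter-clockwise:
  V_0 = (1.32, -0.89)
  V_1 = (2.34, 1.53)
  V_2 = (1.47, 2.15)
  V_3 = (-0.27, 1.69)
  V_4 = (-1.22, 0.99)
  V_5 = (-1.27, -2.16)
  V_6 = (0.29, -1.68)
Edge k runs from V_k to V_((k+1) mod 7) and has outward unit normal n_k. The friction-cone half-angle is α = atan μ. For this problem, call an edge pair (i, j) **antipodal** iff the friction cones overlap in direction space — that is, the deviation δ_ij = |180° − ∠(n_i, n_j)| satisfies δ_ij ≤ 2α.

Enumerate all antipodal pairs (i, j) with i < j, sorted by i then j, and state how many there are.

count = 6; pairs: (0,3), (0,4), (2,5), (2,6), (3,5), (3,6)

α = atan 0.4 = 21.80°;  2α = 43.60°
n_0 = (+0.9215, -0.3884)
n_1 = (+0.5804, +0.8144)
n_2 = (-0.2556, +0.9668)
n_3 = (-0.5932, +0.8051)
n_4 = (-0.9999, +0.0159)
n_5 = (+0.2941, -0.9558)
n_6 = (+0.6086, -0.7935)
  (0,1): δ = 102.62°  ·
  (0,2): δ = 52.34°  ·
  (0,3): δ = 30.76°  ✓
  (0,4): δ = 21.95°  ✓
  (0,5): δ = 129.96°  ·
  (0,6): δ = 150.34°  ·
  (1,2): δ = 129.72°  ·
  (1,3): δ = 108.14°  ·
  (1,4): δ = 55.43°  ·
  (1,5): δ = 52.58°  ·
  (1,6): δ = 72.96°  ·
  (2,3): δ = 158.42°  ·
  (2,4): δ = 105.72°  ·
  (2,5): δ = 2.29°  ✓
  (2,6): δ = 22.68°  ✓
  (3,4): δ = 127.29°  ·
  (3,5): δ = 19.28°  ✓
  (3,6): δ = 1.10°  ✓
  (4,5): δ = 71.99°  ·
  (4,6): δ = 51.60°  ·
  (5,6): δ = 159.61°  ·
antipodal pairs: 6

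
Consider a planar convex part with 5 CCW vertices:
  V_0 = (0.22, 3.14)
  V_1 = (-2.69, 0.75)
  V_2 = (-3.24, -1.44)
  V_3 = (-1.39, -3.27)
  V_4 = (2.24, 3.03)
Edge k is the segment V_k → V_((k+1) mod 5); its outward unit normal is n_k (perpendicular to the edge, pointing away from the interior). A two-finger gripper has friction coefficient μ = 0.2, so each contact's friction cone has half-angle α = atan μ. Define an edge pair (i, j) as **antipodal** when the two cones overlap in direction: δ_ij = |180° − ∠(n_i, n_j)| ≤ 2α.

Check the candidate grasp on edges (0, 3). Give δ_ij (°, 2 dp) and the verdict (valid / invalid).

δ = 20.65°, valid

α = atan 0.2 = 11.31°;  2α = 22.62°
edge 0: e_0 = (-2.91, -2.39);  n_0 = (-0.6347, +0.7728)
edge 3: e_3 = (+3.63, +6.30);  n_3 = (+0.8665, -0.4992)
∠(n_0, n_3) = 159.35°
δ = |180° − 159.35°| = 20.65°
20.65° ≤ 2α = 22.62°  →  valid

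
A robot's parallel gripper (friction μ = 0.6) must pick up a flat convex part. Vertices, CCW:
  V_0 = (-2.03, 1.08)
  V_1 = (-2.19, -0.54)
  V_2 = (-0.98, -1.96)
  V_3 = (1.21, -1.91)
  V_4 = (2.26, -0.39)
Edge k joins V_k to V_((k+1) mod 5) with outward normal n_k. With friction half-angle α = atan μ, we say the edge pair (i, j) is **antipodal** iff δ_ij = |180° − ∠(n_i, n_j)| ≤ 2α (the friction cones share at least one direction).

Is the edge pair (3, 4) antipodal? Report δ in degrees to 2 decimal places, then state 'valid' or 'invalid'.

α = atan 0.6 = 30.96°;  2α = 61.93°
edge 3: e_3 = (+1.05, +1.52);  n_3 = (+0.8228, -0.5684)
edge 4: e_4 = (-4.29, +1.47);  n_4 = (+0.3242, +0.9460)
∠(n_3, n_4) = 105.72°
δ = |180° − 105.72°| = 74.28°
74.28° > 2α = 61.93°  →  invalid

δ = 74.28°, invalid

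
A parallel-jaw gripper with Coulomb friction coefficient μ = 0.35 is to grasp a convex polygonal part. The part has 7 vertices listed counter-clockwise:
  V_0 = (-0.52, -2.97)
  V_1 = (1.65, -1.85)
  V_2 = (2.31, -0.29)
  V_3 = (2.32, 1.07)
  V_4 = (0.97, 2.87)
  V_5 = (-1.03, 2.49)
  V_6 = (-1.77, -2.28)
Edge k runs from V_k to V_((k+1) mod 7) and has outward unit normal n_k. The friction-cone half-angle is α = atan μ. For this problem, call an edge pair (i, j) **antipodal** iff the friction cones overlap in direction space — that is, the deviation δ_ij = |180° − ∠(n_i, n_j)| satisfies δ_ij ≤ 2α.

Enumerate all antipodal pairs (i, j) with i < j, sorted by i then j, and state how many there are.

α = atan 0.35 = 19.29°;  2α = 38.58°
n_0 = (+0.4586, -0.8886)
n_1 = (+0.9210, -0.3896)
n_2 = (+1.0000, -0.0074)
n_3 = (+0.8000, +0.6000)
n_4 = (-0.1867, +0.9824)
n_5 = (-0.9882, +0.1533)
n_6 = (-0.4833, -0.8755)
  (0,1): δ = 140.23°  ·
  (0,2): δ = 117.72°  ·
  (0,3): δ = 80.43°  ·
  (0,4): δ = 16.54°  ✓
  (0,5): δ = 53.88°  ·
  (0,6): δ = 123.80°  ·
  (1,2): δ = 157.49°  ·
  (1,3): δ = 120.20°  ·
  (1,4): δ = 56.31°  ·
  (1,5): δ = 14.11°  ✓
  (1,6): δ = 84.03°  ·
  (2,3): δ = 142.71°  ·
  (2,4): δ = 78.82°  ·
  (2,5): δ = 8.40°  ✓
  (2,6): δ = 61.52°  ·
  (3,4): δ = 116.11°  ·
  (3,5): δ = 45.69°  ·
  (3,6): δ = 24.23°  ✓
  (4,5): δ = 109.58°  ·
  (4,6): δ = 39.66°  ·
  (5,6): δ = 110.08°  ·
antipodal pairs: 4

count = 4; pairs: (0,4), (1,5), (2,5), (3,6)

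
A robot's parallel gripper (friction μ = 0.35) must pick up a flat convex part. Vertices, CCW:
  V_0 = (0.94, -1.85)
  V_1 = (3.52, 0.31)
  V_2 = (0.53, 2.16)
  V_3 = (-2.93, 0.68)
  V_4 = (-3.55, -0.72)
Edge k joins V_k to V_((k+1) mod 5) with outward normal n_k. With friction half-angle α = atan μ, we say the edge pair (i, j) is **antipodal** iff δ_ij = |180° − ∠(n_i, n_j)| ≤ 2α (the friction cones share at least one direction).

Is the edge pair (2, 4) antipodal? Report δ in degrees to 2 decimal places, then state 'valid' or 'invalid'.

α = atan 0.35 = 19.29°;  2α = 38.58°
edge 2: e_2 = (-3.46, -1.48);  n_2 = (-0.3933, +0.9194)
edge 4: e_4 = (+4.49, -1.13);  n_4 = (-0.2441, -0.9698)
∠(n_2, n_4) = 142.72°
δ = |180° − 142.72°| = 37.28°
37.28° ≤ 2α = 38.58°  →  valid

δ = 37.28°, valid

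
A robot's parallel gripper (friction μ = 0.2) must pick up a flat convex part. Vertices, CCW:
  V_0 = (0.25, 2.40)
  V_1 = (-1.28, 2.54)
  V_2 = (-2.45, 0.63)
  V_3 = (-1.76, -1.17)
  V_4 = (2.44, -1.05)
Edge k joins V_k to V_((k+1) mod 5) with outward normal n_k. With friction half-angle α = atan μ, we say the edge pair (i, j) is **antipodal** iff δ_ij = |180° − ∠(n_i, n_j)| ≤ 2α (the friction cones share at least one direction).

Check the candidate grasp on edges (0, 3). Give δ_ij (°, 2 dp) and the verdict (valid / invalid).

δ = 6.86°, valid

α = atan 0.2 = 11.31°;  2α = 22.62°
edge 0: e_0 = (-1.53, +0.14);  n_0 = (+0.0911, +0.9958)
edge 3: e_3 = (+4.20, +0.12);  n_3 = (+0.0286, -0.9996)
∠(n_0, n_3) = 173.14°
δ = |180° − 173.14°| = 6.86°
6.86° ≤ 2α = 22.62°  →  valid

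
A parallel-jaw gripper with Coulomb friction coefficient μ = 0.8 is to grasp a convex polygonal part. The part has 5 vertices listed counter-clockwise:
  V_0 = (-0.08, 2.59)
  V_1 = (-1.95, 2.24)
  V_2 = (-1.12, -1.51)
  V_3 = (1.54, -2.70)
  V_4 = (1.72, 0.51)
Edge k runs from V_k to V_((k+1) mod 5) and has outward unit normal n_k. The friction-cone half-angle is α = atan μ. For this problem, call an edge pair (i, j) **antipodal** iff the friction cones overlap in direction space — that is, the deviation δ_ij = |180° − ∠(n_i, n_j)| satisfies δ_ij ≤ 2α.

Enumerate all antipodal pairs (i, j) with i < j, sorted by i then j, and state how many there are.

count = 6; pairs: (0,2), (0,3), (1,3), (1,4), (2,3), (2,4)

α = atan 0.8 = 38.66°;  2α = 77.32°
n_0 = (-0.1840, +0.9829)
n_1 = (-0.9764, -0.2161)
n_2 = (-0.4084, -0.9128)
n_3 = (+0.9984, -0.0560)
n_4 = (+0.7562, +0.6544)
  (0,1): δ = 88.12°  ·
  (0,2): δ = 34.70°  ✓
  (0,3): δ = 76.19°  ✓
  (0,4): δ = 120.27°  ·
  (1,2): δ = 126.58°  ·
  (1,3): δ = 15.69°  ✓
  (1,4): δ = 28.39°  ✓
  (2,3): δ = 69.11°  ✓
  (2,4): δ = 25.03°  ✓
  (3,4): δ = 135.92°  ·
antipodal pairs: 6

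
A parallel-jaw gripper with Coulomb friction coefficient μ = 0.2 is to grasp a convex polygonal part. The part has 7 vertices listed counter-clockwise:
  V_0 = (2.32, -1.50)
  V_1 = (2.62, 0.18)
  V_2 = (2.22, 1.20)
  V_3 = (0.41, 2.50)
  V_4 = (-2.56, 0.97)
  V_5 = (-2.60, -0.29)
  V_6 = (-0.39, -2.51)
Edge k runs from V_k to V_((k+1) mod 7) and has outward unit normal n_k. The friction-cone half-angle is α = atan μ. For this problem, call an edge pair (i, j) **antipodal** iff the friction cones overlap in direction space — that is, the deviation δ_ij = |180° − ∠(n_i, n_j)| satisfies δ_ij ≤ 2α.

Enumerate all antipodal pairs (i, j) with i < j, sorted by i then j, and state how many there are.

count = 3; pairs: (0,4), (2,5), (3,6)

α = atan 0.2 = 11.31°;  2α = 22.62°
n_0 = (+0.9844, -0.1758)
n_1 = (+0.9310, +0.3651)
n_2 = (+0.5834, +0.8122)
n_3 = (-0.4580, +0.8890)
n_4 = (-0.9995, +0.0317)
n_5 = (-0.7087, -0.7055)
n_6 = (+0.3492, -0.9370)
  (0,1): δ = 148.46°  ·
  (0,2): δ = 115.56°  ·
  (0,3): δ = 52.62°  ·
  (0,4): δ = 8.31°  ✓
  (0,5): δ = 55.00°  ·
  (0,6): δ = 120.56°  ·
  (1,2): δ = 147.10°  ·
  (1,3): δ = 84.16°  ·
  (1,4): δ = 23.23°  ·
  (1,5): δ = 23.46°  ·
  (1,6): δ = 89.03°  ·
  (2,3): δ = 117.06°  ·
  (2,4): δ = 56.13°  ·
  (2,5): δ = 9.44°  ✓
  (2,6): δ = 56.13°  ·
  (3,4): δ = 119.07°  ·
  (3,5): δ = 72.38°  ·
  (3,6): δ = 6.82°  ✓
  (4,5): δ = 133.31°  ·
  (4,6): δ = 67.74°  ·
  (5,6): δ = 114.43°  ·
antipodal pairs: 3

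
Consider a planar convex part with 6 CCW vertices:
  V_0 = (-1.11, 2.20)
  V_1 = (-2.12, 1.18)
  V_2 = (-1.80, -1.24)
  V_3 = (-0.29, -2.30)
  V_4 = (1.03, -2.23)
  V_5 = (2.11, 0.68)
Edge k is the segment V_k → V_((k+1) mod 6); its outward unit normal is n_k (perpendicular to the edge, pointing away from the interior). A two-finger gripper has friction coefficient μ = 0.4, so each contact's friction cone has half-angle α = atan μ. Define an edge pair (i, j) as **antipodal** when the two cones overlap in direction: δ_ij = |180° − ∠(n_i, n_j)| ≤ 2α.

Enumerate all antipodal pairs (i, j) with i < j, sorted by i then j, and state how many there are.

α = atan 0.4 = 21.80°;  2α = 43.60°
n_0 = (-0.7106, +0.7036)
n_1 = (-0.9914, -0.1311)
n_2 = (-0.5746, -0.8185)
n_3 = (+0.0530, -0.9986)
n_4 = (+0.9375, -0.3479)
n_5 = (+0.4269, +0.9043)
  (0,1): δ = 127.75°  ·
  (0,2): δ = 80.35°  ·
  (0,3): δ = 42.25°  ✓
  (0,4): δ = 24.36°  ✓
  (0,5): δ = 109.45°  ·
  (1,2): δ = 132.60°  ·
  (1,3): δ = 94.50°  ·
  (1,4): δ = 27.89°  ✓
  (1,5): δ = 57.20°  ·
  (2,3): δ = 141.90°  ·
  (2,4): δ = 75.29°  ·
  (2,5): δ = 9.80°  ✓
  (3,4): δ = 113.40°  ·
  (3,5): δ = 28.31°  ✓
  (4,5): δ = 94.91°  ·
antipodal pairs: 5

count = 5; pairs: (0,3), (0,4), (1,4), (2,5), (3,5)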